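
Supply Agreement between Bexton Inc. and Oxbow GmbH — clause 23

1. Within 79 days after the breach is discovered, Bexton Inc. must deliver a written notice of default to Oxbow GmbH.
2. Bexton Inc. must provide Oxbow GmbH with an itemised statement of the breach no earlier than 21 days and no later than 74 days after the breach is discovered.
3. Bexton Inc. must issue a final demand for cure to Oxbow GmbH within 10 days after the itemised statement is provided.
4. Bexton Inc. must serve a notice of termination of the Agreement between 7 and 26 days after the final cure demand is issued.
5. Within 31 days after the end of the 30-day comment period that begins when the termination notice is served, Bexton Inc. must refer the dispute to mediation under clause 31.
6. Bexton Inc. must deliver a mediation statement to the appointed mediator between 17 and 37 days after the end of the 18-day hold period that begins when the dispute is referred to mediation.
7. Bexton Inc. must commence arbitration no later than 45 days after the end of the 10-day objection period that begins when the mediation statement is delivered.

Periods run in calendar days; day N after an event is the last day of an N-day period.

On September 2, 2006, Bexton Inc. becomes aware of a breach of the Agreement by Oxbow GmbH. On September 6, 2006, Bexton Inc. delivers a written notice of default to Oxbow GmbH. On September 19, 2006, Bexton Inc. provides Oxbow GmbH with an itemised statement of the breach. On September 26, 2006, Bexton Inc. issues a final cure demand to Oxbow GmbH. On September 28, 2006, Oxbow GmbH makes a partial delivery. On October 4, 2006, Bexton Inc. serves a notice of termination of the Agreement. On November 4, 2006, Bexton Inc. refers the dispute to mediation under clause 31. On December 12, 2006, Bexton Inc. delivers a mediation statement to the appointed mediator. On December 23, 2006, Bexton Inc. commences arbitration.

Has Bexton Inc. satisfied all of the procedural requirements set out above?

No

(1) due by September 2, 2006 + 79 days = November 20, 2006; completed September 6, 2006, before the deadline.
(2) the permitted window runs from September 2, 2006 + 21 = September 23, 2006 to September 2, 2006 + 74 = November 15, 2006; September 19, 2006 is 4 days too early.
The analysis stops there.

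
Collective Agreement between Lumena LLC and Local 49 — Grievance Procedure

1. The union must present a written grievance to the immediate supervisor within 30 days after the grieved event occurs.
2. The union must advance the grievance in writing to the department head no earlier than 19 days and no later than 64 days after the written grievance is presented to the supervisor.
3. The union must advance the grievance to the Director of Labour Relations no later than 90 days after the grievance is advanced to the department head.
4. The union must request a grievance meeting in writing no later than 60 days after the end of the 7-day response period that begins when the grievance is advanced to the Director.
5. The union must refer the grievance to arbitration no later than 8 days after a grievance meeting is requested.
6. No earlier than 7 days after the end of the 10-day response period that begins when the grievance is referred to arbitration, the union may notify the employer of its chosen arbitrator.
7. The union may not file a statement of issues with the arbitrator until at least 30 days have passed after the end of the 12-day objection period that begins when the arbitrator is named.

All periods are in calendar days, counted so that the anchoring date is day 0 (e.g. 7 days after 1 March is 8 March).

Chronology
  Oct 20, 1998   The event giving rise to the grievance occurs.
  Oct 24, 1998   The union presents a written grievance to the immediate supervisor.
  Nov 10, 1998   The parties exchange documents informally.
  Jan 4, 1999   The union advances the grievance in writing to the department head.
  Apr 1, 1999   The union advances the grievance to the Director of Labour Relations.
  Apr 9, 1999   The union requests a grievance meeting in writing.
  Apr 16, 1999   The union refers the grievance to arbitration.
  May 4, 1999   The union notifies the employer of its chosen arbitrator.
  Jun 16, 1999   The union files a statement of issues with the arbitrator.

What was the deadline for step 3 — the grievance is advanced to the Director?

Apr 4, 1999

Step 3 runs from Jan 4, 1999, when the grievance is advanced to the department head. 90 days after Jan 4, 1999 is Apr 4, 1999.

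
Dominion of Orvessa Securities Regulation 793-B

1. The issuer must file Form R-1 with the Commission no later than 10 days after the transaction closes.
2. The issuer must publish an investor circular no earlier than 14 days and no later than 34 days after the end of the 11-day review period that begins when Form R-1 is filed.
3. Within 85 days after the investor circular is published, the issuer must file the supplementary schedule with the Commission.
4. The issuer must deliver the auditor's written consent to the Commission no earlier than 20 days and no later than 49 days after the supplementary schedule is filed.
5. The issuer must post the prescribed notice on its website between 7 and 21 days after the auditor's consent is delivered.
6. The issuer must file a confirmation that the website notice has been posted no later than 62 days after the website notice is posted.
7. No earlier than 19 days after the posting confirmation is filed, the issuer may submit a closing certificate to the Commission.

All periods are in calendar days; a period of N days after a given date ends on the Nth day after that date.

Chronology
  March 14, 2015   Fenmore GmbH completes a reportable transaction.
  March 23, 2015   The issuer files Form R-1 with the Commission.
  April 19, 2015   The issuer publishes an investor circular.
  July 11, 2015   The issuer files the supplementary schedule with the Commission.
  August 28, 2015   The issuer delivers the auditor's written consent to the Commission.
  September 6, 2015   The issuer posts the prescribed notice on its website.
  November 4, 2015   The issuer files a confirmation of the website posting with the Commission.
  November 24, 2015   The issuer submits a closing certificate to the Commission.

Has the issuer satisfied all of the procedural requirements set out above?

Yes

Step 1: 10 days after March 14, 2015 (when the transaction closes) is March 24, 2015; March 23, 2015 is within that limit.
Step 2: the window is 14–34 days after April 3, 2015 (end of the 11-day review period, which began when Form R-1 is filed on March 23, 2015), so April 17, 2015 through May 7, 2015; April 19, 2015 falls inside that range.
Step 3: 85 days after April 19, 2015 (when the investor circular is published) is July 13, 2015; July 11, 2015 is within that limit.
Step 4: the window is 20–49 days after July 11, 2015 (when the supplementary schedule is filed), so July 31, 2015 through August 29, 2015; done August 28, 2015, which is between those dates.
Step 5: the window is 7–21 days after August 28, 2015 (when the auditor's consent is delivered), so September 4, 2015 through September 18, 2015; September 6, 2015 falls inside that range.
Step 6: 62 days after September 6, 2015 (when the website notice is posted) is November 7, 2015; completed November 4, 2015, before the deadline.
Step 7: the earliest permitted date is 19 days after November 4, 2015 (when the posting confirmation is filed), i.e. November 23, 2015; done November 24, 2015 — permitted.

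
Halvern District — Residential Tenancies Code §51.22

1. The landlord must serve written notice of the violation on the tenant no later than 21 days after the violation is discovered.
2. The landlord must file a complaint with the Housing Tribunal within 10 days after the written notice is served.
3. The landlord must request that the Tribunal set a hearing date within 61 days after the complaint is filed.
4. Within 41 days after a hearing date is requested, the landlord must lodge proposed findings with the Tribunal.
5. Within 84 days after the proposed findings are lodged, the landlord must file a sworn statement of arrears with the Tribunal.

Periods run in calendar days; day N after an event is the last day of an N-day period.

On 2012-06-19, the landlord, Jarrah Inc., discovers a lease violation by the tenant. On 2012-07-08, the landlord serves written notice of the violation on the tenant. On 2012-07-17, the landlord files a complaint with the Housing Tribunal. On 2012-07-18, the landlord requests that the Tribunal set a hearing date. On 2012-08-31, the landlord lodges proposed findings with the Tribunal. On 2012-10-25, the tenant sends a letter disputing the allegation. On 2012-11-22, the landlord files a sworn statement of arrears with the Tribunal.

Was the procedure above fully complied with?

Step 1: 21 days after 2012-06-19 (when the violation is discovered) is 2012-07-10; 2012-07-08 is within that limit.
Step 2: 10 days after 2012-07-08 (when the written notice is served) is 2012-07-18; completed 2012-07-17, before the deadline.
Step 3: 61 days after 2012-07-17 (when the complaint is filed) is 2012-09-16; 2012-07-18 is within that limit.
Step 4: 41 days after 2012-07-18 (when a hearing date is requested) is 2012-08-28; 2012-08-31 misses that deadline by 3 days.
The procedure was therefore not followed at step 4.

No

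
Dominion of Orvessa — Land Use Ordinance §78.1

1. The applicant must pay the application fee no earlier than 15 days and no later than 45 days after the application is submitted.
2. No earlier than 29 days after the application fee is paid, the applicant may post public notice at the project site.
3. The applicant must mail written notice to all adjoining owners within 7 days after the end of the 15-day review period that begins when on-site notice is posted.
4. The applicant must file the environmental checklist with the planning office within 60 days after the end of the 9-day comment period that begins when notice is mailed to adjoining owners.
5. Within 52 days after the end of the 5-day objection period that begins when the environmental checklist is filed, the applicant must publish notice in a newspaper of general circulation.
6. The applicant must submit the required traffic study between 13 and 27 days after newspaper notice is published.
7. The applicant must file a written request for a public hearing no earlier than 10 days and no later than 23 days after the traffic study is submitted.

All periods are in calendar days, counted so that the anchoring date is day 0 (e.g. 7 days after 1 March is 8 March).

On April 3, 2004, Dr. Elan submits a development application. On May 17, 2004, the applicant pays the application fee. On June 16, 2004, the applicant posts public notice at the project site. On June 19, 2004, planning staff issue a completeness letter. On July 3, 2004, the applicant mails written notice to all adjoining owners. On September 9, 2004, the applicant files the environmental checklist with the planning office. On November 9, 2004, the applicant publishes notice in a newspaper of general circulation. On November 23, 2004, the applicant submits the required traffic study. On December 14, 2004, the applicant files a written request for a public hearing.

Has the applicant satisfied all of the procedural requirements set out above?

Step 1: the window is 15–45 days after April 3, 2004 (when the application is submitted), so April 18, 2004 through May 18, 2004; May 17, 2004 falls inside that range.
Step 2: the earliest permitted date is 29 days after May 17, 2004 (when the application fee is paid), i.e. June 15, 2004; done June 16, 2004 — permitted.
Step 3: 7 days after July 1, 2004 (end of the 15-day review period, which began when on-site notice is posted on June 16, 2004) is July 8, 2004; July 3, 2004 is within that limit.
Step 4: 60 days after July 12, 2004 (end of the 9-day comment period, which began when notice is mailed to adjoining owners on July 3, 2004) is September 10, 2004; completed September 9, 2004, before the deadline.
Step 5: 52 days after September 14, 2004 (end of the 5-day objection period, which began when the environmental checklist is filed on September 9, 2004) is November 5, 2004; November 9, 2004 misses that deadline by 4 days.

No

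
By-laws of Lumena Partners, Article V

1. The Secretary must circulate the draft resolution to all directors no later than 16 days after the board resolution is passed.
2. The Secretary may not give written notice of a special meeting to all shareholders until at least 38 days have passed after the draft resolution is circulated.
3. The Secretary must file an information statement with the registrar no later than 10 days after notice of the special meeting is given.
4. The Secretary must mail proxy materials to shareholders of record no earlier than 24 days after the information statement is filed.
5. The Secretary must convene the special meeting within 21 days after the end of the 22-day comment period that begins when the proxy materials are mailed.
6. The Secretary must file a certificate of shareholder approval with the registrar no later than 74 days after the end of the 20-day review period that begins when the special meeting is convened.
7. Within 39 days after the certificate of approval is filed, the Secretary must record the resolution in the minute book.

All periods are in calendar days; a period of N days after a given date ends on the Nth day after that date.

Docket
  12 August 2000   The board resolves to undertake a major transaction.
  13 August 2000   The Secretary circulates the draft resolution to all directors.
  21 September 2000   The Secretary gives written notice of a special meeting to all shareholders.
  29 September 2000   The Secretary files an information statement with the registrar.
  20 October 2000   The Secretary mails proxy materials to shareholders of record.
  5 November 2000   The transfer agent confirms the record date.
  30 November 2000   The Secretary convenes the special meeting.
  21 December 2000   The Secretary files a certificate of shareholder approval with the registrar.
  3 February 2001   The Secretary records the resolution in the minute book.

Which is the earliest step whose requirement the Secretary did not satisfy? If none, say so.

Step 4

Step 1 — counting 16 days from 12 August 2000 (when the board resolution is passed) gives a deadline of 28 August 2000; completed 13 August 2000, before the deadline.
Step 2 — must wait 38 days from 13 August 2000 (when the draft resolution is circulated), so not before 20 September 2000; done 21 September 2000, after the minimum wait.
Step 3 — counting 10 days from 21 September 2000 (when notice of the special meeting is given) gives a deadline of 1 October 2000; completed 29 September 2000, before the deadline.
Step 4 — must wait 24 days from 29 September 2000 (when the information statement is filed), so not before 23 October 2000; 20 October 2000 is 3 days before the earliest permitted date.
No need to go further; step 4 was not satisfied.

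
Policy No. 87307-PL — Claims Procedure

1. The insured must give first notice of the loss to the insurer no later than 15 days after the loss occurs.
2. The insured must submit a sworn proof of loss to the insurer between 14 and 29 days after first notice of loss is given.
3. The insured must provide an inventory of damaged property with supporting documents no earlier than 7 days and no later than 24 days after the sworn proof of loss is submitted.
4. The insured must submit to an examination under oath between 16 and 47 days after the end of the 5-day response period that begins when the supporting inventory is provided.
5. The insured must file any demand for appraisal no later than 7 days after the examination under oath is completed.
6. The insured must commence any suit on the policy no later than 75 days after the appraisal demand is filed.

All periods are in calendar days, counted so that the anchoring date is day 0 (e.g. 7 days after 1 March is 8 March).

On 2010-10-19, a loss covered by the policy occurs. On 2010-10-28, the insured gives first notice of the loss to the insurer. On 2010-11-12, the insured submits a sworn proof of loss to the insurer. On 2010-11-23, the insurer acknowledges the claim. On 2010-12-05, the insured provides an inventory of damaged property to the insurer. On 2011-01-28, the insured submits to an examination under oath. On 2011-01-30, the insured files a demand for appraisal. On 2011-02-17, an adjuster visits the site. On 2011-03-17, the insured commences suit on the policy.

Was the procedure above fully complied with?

Step 1 — counting 15 days from 2010-10-19 (when the loss occurs) gives a deadline of 2010-11-03; 2010-10-28 is within that limit.
Step 2 — 14 and 29 days from 2010-10-28 (when first notice of loss is given) are 2010-11-11 and 2010-11-26 respectively; 2010-11-12 falls inside that range.
Step 3 — 7 and 24 days from 2010-11-12 (when the sworn proof of loss is submitted) are 2010-11-19 and 2010-12-06 respectively; done 2010-12-05 — within the window.
Step 4 — 16 and 47 days from 2010-12-10 (end of the 5-day response period, which began when the supporting inventory is provided on 2010-12-05) are 2010-12-26 and 2011-01-26 respectively; 2011-01-28 is 2 days past the end of the window.
The procedure was therefore not followed at step 4.

No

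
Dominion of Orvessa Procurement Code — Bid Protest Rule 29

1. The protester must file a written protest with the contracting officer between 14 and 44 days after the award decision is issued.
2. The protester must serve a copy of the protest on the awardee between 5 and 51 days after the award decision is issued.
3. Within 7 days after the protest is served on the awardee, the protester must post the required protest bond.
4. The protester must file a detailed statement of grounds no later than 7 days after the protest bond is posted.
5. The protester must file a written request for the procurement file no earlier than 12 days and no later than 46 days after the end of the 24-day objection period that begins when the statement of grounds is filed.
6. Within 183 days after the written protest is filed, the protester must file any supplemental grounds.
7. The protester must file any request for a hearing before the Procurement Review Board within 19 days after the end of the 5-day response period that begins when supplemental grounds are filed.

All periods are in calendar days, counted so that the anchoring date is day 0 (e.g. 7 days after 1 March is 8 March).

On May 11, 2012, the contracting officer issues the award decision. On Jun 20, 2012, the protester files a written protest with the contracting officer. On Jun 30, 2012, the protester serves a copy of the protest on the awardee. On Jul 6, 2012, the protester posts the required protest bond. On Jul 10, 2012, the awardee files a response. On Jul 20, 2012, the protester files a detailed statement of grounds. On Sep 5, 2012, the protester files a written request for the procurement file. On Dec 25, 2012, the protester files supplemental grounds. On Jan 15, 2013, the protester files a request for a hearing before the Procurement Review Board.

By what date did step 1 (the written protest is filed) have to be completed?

Jun 24, 2012

Step 1 runs from May 11, 2012, when the award decision is issued. The window is 14–44 days after May 11, 2012; it closes on Jun 24, 2012.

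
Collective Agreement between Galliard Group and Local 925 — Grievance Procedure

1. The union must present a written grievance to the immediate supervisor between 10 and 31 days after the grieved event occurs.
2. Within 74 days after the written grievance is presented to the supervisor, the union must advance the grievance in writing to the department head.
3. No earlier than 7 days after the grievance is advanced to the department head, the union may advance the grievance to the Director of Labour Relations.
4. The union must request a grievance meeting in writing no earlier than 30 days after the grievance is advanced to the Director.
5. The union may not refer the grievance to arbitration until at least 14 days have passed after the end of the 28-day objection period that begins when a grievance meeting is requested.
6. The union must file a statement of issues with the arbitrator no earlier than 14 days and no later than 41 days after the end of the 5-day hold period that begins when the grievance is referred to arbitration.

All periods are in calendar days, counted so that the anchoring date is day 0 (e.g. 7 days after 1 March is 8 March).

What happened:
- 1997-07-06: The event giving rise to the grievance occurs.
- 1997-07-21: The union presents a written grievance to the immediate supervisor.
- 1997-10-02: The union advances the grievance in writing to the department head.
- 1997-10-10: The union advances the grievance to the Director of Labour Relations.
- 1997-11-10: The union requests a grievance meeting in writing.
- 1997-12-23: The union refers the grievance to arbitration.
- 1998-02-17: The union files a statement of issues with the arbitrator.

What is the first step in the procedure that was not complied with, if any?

(1) the permitted window runs from 1997-07-06 + 10 = 1997-07-16 to 1997-07-06 + 31 = 1997-08-06; done 1997-07-21, which is between those dates.
(2) due by 1997-07-21 + 74 days = 1997-10-03; completed 1997-10-02, before the deadline.
(3) permitted from 1997-10-02 + 7 days = 1997-10-09 onward; done 1997-10-10 — permitted.
(4) permitted from 1997-10-10 + 30 days = 1997-11-09 onward; done 1997-11-10 — permitted.
(5) permitted from 1997-12-08 + 14 days = 1997-12-22 onward; 1997-12-23 is on or after that date.
(6) the permitted window runs from 1997-12-28 + 14 = 1998-01-11 to 1997-12-28 + 41 = 1998-02-07; 1998-02-17 is 10 days past the end of the window.

Step 6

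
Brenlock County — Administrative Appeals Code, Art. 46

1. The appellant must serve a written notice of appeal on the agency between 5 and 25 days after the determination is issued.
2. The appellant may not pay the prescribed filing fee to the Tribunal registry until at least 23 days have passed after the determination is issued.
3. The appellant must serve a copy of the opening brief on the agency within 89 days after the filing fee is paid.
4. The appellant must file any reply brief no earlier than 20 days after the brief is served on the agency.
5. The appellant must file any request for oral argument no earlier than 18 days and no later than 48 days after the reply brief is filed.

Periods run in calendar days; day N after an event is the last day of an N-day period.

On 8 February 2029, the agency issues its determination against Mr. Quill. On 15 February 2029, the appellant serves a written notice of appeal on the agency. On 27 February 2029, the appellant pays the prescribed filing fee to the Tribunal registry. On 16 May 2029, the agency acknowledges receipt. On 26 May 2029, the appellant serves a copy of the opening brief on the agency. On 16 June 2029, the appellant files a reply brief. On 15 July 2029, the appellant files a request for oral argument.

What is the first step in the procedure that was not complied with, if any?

Step 1: the window is 5–25 days after 8 February 2029 (when the determination is issued), so 13 February 2029 through 5 March 2029; done 15 February 2029 — within the window.
Step 2: the earliest permitted date is 23 days after 8 February 2029 (when the determination is issued), i.e. 3 March 2029; done 27 February 2029 — 4 days too early.

Step 2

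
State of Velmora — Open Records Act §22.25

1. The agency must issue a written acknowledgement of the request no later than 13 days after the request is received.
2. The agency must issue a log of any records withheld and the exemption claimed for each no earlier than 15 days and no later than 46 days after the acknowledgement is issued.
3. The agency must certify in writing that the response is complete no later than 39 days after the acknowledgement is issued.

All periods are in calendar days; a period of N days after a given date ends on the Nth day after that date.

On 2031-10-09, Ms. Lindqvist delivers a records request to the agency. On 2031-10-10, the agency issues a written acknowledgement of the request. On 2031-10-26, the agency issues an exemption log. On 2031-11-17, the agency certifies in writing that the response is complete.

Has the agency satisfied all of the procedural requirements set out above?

Yes

(1) due by 2031-10-09 + 13 days = 2031-10-22; 2031-10-10 is within that limit.
(2) the permitted window runs from 2031-10-10 + 15 = 2031-10-25 to 2031-10-10 + 46 = 2031-11-25; done 2031-10-26, which is between those dates.
(3) due by 2031-10-10 + 39 days = 2031-11-18; done 2031-11-17 — timely.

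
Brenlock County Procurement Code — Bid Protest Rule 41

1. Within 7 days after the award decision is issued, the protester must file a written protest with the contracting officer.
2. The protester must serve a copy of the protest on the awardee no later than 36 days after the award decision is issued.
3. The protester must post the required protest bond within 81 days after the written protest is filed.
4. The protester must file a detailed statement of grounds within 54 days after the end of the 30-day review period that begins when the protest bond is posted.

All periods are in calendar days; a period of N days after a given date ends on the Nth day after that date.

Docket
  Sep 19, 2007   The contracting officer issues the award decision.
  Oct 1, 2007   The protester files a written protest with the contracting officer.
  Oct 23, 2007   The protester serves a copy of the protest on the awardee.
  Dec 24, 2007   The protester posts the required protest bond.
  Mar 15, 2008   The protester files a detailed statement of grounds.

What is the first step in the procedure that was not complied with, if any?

Step 1 — counting 7 days from Sep 19, 2007 (when the award decision is issued) gives a deadline of Sep 26, 2007; not done until Oct 1, 2007, 5 days after the deadline.
The procedure was therefore not followed at step 1.

Step 1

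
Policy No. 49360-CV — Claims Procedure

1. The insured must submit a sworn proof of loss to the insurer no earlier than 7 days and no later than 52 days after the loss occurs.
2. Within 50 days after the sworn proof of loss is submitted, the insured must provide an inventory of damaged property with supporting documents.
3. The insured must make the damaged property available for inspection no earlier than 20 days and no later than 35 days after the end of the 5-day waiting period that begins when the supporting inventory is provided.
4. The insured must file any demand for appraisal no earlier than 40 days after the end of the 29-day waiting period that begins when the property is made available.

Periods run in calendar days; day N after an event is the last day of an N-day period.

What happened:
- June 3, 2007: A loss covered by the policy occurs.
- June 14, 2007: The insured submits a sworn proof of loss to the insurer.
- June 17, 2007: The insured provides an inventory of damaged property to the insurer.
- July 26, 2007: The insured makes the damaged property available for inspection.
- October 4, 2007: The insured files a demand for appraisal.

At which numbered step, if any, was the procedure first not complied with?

Step 1: the window is 7–52 days after June 3, 2007 (when the loss occurs), so June 10, 2007 through July 25, 2007; June 14, 2007 falls inside that range.
Step 2: 50 days after June 14, 2007 (when the sworn proof of loss is submitted) is August 3, 2007; done June 17, 2007 — timely.
Step 3: the window is 20–35 days after June 22, 2007 (end of the 5-day waiting period, which began when the supporting inventory is provided on June 17, 2007), so July 12, 2007 through July 27, 2007; July 26, 2007 falls inside that range.
Step 4: the earliest permitted date is 40 days after August 24, 2007 (end of the 29-day waiting period, which began when the property is made available on July 26, 2007), i.e. October 3, 2007; done October 4, 2007 — permitted.

None — every step was satisfied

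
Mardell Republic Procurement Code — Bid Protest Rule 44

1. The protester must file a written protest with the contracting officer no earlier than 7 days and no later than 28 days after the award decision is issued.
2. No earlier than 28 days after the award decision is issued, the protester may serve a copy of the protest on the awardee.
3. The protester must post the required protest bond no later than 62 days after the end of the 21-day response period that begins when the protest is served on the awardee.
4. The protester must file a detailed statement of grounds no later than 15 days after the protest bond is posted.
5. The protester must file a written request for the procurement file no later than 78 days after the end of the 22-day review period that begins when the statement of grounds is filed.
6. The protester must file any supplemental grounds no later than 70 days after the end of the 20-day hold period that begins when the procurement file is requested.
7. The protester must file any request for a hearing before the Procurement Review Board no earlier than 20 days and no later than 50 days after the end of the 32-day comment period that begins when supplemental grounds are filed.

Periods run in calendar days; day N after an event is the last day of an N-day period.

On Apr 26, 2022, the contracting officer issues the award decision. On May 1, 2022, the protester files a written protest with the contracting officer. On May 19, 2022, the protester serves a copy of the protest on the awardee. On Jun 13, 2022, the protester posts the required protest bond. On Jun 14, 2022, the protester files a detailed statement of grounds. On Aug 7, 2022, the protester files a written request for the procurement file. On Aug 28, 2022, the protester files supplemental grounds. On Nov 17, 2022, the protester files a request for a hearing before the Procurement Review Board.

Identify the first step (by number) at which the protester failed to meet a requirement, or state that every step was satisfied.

Step 1

(1) the permitted window runs from Apr 26, 2022 + 7 = May 3, 2022 to Apr 26, 2022 + 28 = May 24, 2022; May 1, 2022 is 2 days too early.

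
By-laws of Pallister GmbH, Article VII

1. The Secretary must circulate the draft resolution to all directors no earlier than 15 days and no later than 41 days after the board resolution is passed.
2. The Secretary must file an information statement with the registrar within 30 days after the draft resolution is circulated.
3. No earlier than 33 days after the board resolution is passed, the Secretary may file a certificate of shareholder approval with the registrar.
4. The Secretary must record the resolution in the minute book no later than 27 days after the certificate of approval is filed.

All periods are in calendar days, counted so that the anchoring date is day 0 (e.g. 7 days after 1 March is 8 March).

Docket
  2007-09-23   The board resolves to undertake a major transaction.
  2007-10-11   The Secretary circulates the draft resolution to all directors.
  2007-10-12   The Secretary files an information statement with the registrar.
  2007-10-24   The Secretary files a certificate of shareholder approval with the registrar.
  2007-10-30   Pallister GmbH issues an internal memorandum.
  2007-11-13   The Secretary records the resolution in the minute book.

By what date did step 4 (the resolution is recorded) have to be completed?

2007-11-20

Step 4 runs from 2007-10-24, when the certificate of approval is filed. 27 days after 2007-10-24 is 2007-11-20.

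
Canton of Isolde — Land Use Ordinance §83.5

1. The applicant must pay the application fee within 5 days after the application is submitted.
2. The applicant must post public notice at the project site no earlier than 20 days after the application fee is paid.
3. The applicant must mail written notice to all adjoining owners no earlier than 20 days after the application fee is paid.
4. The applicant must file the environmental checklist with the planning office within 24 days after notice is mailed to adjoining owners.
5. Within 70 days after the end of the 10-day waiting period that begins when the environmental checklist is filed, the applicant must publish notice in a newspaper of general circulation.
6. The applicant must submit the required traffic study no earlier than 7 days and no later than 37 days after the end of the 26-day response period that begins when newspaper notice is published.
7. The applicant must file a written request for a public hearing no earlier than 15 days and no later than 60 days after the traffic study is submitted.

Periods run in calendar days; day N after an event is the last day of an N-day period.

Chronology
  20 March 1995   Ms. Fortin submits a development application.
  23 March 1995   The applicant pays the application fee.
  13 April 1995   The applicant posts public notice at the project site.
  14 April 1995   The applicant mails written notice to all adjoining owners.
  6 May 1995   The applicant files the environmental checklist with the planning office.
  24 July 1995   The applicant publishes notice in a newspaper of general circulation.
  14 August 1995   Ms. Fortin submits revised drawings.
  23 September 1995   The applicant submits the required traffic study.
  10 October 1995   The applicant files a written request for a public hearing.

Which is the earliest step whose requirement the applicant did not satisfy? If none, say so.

(1) due by 20 March 1995 + 5 days = 25 March 1995; completed 23 March 1995, before the deadline.
(2) permitted from 23 March 1995 + 20 days = 12 April 1995 onward; 13 April 1995 is on or after that date.
(3) permitted from 23 March 1995 + 20 days = 12 April 1995 onward; done 14 April 1995 — permitted.
(4) due by 14 April 1995 + 24 days = 8 May 1995; completed 6 May 1995, before the deadline.
(5) due by 16 May 1995 + 70 days = 25 July 1995; done 24 July 1995 — timely.
(6) the permitted window runs from 19 August 1995 + 7 = 26 August 1995 to 19 August 1995 + 37 = 25 September 1995; 23 September 1995 falls inside that range.
(7) the permitted window runs from 23 September 1995 + 15 = 8 October 1995 to 23 September 1995 + 60 = 22 November 1995; done 10 October 1995, which is between those dates.

None — every step was satisfied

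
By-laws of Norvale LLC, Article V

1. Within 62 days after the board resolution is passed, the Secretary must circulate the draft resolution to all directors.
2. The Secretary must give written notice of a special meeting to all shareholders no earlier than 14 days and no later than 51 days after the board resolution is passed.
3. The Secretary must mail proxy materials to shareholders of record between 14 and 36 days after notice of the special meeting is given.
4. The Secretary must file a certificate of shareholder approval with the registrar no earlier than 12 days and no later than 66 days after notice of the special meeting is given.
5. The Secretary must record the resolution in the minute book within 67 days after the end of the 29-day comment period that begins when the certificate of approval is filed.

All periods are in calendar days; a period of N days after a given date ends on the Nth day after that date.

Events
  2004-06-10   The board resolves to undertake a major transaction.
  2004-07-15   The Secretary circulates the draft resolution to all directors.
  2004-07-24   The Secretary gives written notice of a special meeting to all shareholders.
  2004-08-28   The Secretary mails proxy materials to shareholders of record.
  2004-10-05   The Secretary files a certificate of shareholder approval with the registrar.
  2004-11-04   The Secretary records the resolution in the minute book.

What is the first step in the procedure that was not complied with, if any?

Step 4

Step 1: 62 days after 2004-06-10 (when the board resolution is passed) is 2004-08-11; 2004-07-15 is within that limit.
Step 2: the window is 14–51 days after 2004-06-10 (when the board resolution is passed), so 2004-06-24 through 2004-07-31; done 2004-07-24, which is between those dates.
Step 3: the window is 14–36 days after 2004-07-24 (when notice of the special meeting is given), so 2004-08-07 through 2004-08-29; done 2004-08-28 — within the window.
Step 4: the window is 12–66 days after 2004-07-24 (when notice of the special meeting is given), so 2004-08-05 through 2004-09-28; 2004-10-05 is 7 days past the end of the window.
The analysis stops there.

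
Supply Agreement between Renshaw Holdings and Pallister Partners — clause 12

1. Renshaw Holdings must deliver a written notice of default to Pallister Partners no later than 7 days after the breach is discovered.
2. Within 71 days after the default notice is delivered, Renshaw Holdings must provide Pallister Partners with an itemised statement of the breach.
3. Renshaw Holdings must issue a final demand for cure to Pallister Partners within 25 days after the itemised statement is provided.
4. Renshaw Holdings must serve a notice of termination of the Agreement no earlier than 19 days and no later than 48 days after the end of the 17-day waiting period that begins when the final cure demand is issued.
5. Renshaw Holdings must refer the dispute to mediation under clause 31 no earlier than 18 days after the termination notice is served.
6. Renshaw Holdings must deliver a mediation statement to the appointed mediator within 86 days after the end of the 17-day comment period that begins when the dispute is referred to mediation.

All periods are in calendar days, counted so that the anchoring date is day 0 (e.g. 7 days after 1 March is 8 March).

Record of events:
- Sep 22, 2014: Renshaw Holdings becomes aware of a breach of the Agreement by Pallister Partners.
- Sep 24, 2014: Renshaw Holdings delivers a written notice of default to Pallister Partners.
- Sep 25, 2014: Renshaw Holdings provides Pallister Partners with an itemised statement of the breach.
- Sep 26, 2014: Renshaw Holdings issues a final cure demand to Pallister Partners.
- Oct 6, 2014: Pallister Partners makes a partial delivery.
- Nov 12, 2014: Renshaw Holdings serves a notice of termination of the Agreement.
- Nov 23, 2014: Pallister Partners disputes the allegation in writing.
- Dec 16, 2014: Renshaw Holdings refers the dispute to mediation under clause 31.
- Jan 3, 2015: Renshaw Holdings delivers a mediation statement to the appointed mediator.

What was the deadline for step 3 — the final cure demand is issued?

Oct 20, 2014

Step 3 runs from Sep 25, 2014, when the itemised statement is provided. 25 days after Sep 25, 2014 is Oct 20, 2014.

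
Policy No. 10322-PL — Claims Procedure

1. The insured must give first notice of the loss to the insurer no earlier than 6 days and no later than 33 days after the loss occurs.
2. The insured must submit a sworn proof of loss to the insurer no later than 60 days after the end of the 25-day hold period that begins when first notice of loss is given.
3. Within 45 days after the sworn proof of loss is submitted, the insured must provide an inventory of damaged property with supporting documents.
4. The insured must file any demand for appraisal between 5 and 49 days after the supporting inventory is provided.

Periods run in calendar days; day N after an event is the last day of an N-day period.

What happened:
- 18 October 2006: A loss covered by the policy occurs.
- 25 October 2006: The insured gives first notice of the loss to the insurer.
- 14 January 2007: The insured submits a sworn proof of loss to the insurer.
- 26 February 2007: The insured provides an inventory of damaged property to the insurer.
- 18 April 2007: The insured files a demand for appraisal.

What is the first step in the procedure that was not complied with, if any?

Step 4

Step 1: the window is 6–33 days after 18 October 2006 (when the loss occurs), so 24 October 2006 through 20 November 2006; done 25 October 2006 — within the window.
Step 2: 60 days after 19 November 2006 (end of the 25-day hold period, which began when first notice of loss is given on 25 October 2006) is 18 January 2007; done 14 January 2007 — timely.
Step 3: 45 days after 14 January 2007 (when the sworn proof of loss is submitted) is 28 February 2007; done 26 February 2007 — timely.
Step 4: the window is 5–49 days after 26 February 2007 (when the supporting inventory is provided), so 3 March 2007 through 16 April 2007; done 18 April 2007 — 2 days after the window closed.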